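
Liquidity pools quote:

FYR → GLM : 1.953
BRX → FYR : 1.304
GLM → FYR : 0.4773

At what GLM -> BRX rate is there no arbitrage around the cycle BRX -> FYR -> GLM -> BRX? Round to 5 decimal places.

Known legs of the cycle: 1.304 × 1.953 = 2.546712
For no arbitrage the full-cycle product must be 1, so the missing rate is 1 / 2.546712 ≈ 0.3926632.

0.39266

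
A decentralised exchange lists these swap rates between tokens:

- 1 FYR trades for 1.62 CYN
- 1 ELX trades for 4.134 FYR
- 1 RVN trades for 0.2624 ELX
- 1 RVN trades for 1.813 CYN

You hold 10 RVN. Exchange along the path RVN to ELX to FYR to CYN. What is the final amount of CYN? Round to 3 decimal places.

17.573

10 RVN × 0.2624 = 2.624 ELX
2.624 ELX × 4.134 = 10.847616 FYR
10.847616 FYR × 1.62 = 17.57313792 CYN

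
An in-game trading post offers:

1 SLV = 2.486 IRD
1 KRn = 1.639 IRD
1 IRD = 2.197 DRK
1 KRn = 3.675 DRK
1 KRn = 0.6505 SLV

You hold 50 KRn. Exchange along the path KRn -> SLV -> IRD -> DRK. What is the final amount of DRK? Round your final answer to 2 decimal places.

50 KRn × 0.6505 = 32.525 SLV
32.525 SLV × 2.486 = 80.85715 IRD
80.85715 IRD × 2.197 = 177.64315855 DRK

177.64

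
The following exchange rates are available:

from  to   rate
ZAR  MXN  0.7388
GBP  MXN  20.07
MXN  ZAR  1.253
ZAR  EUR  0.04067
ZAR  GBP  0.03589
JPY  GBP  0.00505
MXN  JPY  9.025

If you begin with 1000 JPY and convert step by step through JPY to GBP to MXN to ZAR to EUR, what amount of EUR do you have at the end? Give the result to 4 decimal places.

5.1649

1000 JPY × 0.00505 = 5.05 GBP
5.05 GBP × 20.07 = 101.3535 MXN
101.3535 MXN × 1.253 = 126.9959355 ZAR
126.9959355 ZAR × 0.04067 = 5.164924696785 EUR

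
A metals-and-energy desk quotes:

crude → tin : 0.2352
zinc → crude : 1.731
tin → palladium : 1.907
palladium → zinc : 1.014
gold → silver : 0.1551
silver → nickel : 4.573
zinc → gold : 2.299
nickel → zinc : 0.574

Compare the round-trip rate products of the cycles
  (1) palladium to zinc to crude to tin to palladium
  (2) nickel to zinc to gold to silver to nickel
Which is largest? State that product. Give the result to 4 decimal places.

0.9360

(1) 1.014 × 1.731 × 0.2352 × 1.907 = 0.78727
(2) 0.574 × 2.299 × 0.1551 × 4.573 = 0.93597
Highest is cycle (2) at 0.9360 (≤1, no arbitrage).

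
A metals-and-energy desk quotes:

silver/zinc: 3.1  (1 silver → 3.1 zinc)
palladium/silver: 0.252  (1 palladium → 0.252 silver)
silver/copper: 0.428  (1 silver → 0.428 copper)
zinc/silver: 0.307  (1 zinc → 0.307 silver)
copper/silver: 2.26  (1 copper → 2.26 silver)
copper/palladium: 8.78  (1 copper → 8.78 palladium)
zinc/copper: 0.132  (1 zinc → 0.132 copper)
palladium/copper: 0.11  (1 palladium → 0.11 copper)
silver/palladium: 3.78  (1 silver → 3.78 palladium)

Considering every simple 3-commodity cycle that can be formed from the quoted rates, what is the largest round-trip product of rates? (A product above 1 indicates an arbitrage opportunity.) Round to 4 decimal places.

silver→copper→palladium→silver: 0.428 × 8.78 × 0.252 = 0.94698
silver→palladium→copper→silver: 3.78 × 0.11 × 2.26 = 0.93971
silver→zinc→copper→silver: 3.1 × 0.132 × 2.26 = 0.92479
Maximum is silver→copper→palladium→silver at 0.9470; no arbitrage — every cycle loses value.

0.9470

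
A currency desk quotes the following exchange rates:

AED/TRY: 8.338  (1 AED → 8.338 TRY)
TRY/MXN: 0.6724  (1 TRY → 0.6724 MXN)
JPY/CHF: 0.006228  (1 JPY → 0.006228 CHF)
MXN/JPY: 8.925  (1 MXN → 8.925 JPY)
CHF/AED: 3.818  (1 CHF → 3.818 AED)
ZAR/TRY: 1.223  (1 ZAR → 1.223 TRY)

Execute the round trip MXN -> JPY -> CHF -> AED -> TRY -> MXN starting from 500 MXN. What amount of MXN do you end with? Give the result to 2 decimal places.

500 MXN × 8.925 = 4462.5 JPY
4462.5 JPY × 0.006228 = 27.79245 CHF
27.79245 CHF × 3.818 = 106.1115741 AED
106.1115741 AED × 8.338 = 884.7583048458 TRY
884.7583048458 TRY × 0.6724 = 594.91148417831592 MXN

594.91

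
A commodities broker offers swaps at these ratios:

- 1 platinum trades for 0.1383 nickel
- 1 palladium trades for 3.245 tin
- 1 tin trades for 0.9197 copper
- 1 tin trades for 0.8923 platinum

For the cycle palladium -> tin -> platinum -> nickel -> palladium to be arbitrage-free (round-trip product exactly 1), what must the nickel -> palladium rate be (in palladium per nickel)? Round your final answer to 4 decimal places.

2.4972

Known legs of the cycle: 3.245 × 0.8923 × 0.1383 = 0.40044951705
For no arbitrage the full-cycle product must be 1, so the missing rate is 1 / 0.40044951705 ≈ 2.497194.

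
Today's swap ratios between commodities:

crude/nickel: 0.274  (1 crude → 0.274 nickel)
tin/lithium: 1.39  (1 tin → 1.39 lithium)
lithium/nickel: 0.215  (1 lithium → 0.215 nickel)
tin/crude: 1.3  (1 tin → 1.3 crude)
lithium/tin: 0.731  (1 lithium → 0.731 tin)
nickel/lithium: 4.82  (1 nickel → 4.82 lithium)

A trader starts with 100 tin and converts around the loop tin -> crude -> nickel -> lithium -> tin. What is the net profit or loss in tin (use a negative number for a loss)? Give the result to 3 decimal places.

100 tin × 1.3 = 130 crude
130 crude × 0.274 = 35.62 nickel
35.62 nickel × 4.82 = 171.6884 lithium
171.6884 lithium × 0.731 = 125.5042204 tin
Net change: 125.5042204 − 100 = 25.5042204 tin

25.504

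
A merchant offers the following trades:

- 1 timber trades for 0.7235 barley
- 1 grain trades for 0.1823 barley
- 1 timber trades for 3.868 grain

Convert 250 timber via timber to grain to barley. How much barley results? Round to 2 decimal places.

176.28

250 timber × 3.868 = 967 grain
967 grain × 0.1823 = 176.2841 barley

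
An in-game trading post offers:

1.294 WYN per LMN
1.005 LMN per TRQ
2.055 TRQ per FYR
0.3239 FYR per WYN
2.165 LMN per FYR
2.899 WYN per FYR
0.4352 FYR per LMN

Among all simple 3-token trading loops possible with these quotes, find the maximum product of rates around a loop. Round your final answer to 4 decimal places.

0.9074

FYR→LMN→WYN→FYR: 2.165 × 1.294 × 0.3239 = 0.90741
FYR→TRQ→LMN→FYR: 2.055 × 1.005 × 0.4352 = 0.89881
Maximum is FYR→LMN→WYN→FYR at 0.9074; no arbitrage — every cycle loses value.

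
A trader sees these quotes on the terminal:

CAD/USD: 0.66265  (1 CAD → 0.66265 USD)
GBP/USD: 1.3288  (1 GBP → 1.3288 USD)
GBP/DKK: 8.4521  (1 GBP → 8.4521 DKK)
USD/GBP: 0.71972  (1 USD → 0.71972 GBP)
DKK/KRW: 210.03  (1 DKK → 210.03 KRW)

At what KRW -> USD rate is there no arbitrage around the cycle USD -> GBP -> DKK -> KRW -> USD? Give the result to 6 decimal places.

0.000783

Known legs of the cycle: 0.71972 × 8.4521 × 210.03 = 1277.64303088236
For no arbitrage the full-cycle product must be 1, so the missing rate is 1 / 1277.64303088236 ≈ 0.00078269.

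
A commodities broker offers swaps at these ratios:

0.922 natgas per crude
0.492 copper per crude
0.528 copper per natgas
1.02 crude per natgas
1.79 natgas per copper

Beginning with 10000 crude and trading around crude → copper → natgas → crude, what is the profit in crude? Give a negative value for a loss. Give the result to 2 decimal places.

10000 crude × 0.492 = 4920 copper
4920 copper × 1.79 = 8806.8 natgas
8806.8 natgas × 1.02 = 8982.936 crude
Net change: 8982.936 − 10000 = -1017.064 crude

-1017.06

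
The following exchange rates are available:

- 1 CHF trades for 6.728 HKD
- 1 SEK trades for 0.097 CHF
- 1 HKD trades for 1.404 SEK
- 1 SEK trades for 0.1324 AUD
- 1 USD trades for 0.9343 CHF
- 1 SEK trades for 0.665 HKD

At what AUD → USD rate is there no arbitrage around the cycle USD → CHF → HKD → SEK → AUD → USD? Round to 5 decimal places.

0.85580

Known legs of the cycle: 0.9343 × 6.728 × 1.404 × 0.1324 = 1.16849652326784
For no arbitrage the full-cycle product must be 1, so the missing rate is 1 / 1.16849652326784 ≈ 0.8558006.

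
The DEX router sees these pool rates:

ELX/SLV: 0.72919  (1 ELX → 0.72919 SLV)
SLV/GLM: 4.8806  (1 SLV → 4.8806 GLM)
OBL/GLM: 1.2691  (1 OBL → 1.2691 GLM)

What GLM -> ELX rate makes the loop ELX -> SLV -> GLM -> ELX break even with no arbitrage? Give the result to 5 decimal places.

0.28099

Known legs of the cycle: 0.72919 × 4.8806 = 3.558884714
For no arbitrage the full-cycle product must be 1, so the missing rate is 1 / 3.558884714 ≈ 0.2809869.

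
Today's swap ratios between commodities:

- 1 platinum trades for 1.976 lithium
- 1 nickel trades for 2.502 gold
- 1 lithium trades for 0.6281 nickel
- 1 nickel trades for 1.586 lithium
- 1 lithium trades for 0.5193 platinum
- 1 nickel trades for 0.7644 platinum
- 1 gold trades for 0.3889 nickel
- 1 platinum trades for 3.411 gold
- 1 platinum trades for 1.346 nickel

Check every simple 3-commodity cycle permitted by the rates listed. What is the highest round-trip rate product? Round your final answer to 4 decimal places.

nickel→lithium→platinum→nickel: 1.586 × 0.5193 × 1.346 = 1.10858
nickel→platinum→gold→nickel: 0.7644 × 3.411 × 0.3889 = 1.01401
nickel→platinum→lithium→nickel: 0.7644 × 1.976 × 0.6281 = 0.94872
Maximum is nickel→lithium→platinum→nickel at 1.1086; arbitrage exists.

1.1086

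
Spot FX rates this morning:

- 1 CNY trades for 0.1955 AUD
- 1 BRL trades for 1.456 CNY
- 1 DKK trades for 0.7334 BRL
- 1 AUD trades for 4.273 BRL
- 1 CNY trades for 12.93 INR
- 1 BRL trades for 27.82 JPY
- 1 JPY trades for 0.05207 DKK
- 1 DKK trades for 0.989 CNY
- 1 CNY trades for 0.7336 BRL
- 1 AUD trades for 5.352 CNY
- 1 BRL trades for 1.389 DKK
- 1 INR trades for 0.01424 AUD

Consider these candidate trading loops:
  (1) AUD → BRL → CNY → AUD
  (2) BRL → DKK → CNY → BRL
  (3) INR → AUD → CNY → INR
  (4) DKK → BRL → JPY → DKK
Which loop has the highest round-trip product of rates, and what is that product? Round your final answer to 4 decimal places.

1.2163

(1) 4.273 × 1.456 × 0.1955 = 1.21630
(2) 1.389 × 0.989 × 0.7336 = 1.00776
(3) 0.01424 × 5.352 × 12.93 = 0.98543
(4) 0.7334 × 27.82 × 0.05207 = 1.06239
Highest is cycle (1) at 1.2163 (>1, arbitrage).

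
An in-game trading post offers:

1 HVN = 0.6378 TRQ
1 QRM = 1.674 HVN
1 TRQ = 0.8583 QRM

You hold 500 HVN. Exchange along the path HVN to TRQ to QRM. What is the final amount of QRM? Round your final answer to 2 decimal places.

500 HVN × 0.6378 = 318.9 TRQ
318.9 TRQ × 0.8583 = 273.71187 QRM

273.71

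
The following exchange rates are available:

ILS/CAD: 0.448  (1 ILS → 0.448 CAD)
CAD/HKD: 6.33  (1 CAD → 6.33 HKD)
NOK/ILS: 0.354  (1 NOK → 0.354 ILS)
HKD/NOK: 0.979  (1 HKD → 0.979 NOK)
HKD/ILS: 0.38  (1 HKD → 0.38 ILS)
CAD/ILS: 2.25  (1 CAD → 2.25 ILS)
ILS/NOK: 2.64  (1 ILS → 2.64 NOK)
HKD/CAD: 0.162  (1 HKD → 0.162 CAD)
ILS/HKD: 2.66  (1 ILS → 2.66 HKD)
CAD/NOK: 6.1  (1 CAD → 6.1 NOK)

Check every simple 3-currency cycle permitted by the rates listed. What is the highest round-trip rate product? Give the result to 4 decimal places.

1.0776

ILS→CAD→HKD→ILS: 0.448 × 6.33 × 0.38 = 1.07762
ILS→HKD→CAD→ILS: 2.66 × 0.162 × 2.25 = 0.96957
ILS→CAD→NOK→ILS: 0.448 × 6.1 × 0.354 = 0.96741
ILS→HKD→NOK→ILS: 2.66 × 0.979 × 0.354 = 0.92187
Maximum is ILS→CAD→HKD→ILS at 1.0776; arbitrage exists.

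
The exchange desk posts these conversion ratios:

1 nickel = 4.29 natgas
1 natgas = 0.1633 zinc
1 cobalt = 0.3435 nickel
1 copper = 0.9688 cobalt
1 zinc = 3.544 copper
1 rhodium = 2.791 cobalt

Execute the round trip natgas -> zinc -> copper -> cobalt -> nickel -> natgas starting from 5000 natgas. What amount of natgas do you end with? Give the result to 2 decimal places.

4131.12

5000 natgas × 0.1633 = 816.5 zinc
816.5 zinc × 3.544 = 2893.676 copper
2893.676 copper × 0.9688 = 2803.3933088 cobalt
2803.3933088 cobalt × 0.3435 = 962.9656015728 nickel
962.9656015728 nickel × 4.29 = 4131.122430747312 natgas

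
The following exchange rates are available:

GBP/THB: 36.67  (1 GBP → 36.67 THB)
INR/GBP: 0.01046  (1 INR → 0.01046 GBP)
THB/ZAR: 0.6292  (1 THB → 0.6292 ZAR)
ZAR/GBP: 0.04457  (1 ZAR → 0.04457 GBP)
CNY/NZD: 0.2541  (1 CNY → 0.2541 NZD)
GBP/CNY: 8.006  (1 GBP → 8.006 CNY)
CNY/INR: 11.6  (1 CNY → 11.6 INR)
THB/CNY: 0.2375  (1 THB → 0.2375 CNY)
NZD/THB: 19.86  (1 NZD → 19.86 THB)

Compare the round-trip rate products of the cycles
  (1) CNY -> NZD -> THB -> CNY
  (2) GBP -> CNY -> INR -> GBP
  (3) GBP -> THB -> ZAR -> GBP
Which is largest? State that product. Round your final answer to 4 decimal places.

(1) 0.2541 × 19.86 × 0.2375 = 1.19853
(2) 8.006 × 11.6 × 0.01046 = 0.97142
(3) 36.67 × 0.6292 × 0.04457 = 1.02835
Highest is cycle (1) at 1.1985 (>1, arbitrage).

1.1985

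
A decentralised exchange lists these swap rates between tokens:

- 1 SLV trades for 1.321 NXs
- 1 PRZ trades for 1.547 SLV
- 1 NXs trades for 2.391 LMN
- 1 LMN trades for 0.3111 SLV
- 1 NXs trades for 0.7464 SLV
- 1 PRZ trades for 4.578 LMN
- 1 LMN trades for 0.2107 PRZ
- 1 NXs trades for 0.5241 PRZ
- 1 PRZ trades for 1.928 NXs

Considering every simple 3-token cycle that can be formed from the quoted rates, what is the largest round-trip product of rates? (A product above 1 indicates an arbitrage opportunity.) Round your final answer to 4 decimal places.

1.0710

PRZ→SLV→NXs→PRZ: 1.547 × 1.321 × 0.5241 = 1.07104
NXs→LMN→SLV→NXs: 2.391 × 0.3111 × 1.321 = 0.98261
PRZ→NXs→LMN→PRZ: 1.928 × 2.391 × 0.2107 = 0.97129
Maximum is PRZ→SLV→NXs→PRZ at 1.0710; arbitrage exists.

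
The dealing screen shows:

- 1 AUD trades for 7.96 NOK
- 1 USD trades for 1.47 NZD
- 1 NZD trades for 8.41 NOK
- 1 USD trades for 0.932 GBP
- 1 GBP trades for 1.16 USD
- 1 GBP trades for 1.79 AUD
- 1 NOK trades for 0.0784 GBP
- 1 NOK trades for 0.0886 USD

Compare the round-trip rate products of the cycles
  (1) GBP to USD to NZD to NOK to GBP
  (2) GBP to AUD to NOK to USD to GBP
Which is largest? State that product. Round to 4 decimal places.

(1) 1.16 × 1.47 × 8.41 × 0.0784 = 1.12431
(2) 1.79 × 7.96 × 0.0886 × 0.932 = 1.17656
Highest is cycle (2) at 1.1766 (>1, arbitrage).

1.1766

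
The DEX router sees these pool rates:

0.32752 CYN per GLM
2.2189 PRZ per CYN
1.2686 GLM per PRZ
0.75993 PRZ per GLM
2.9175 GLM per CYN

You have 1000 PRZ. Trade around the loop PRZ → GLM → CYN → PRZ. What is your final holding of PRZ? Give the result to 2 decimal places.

1000 PRZ × 1.2686 = 1268.6 GLM
1268.6 GLM × 0.32752 = 415.491872 CYN
415.491872 CYN × 2.2189 = 921.9349147808 PRZ

921.93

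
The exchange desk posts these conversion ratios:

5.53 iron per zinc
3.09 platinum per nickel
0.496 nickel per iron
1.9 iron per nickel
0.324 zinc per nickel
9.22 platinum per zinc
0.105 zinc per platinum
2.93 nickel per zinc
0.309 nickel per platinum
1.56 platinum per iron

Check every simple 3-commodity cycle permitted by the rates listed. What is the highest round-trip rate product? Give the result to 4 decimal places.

0.9506

platinum→zinc→nickel→platinum: 0.105 × 2.93 × 3.09 = 0.95064
platinum→nickel→zinc→platinum: 0.309 × 0.324 × 9.22 = 0.92307
iron→platinum→nickel→iron: 1.56 × 0.309 × 1.9 = 0.91588
iron→platinum→zinc→iron: 1.56 × 0.105 × 5.53 = 0.90581
iron→nickel→zinc→iron: 0.496 × 0.324 × 5.53 = 0.88869
Maximum is platinum→zinc→nickel→platinum at 0.9506; no arbitrage — every cycle loses value.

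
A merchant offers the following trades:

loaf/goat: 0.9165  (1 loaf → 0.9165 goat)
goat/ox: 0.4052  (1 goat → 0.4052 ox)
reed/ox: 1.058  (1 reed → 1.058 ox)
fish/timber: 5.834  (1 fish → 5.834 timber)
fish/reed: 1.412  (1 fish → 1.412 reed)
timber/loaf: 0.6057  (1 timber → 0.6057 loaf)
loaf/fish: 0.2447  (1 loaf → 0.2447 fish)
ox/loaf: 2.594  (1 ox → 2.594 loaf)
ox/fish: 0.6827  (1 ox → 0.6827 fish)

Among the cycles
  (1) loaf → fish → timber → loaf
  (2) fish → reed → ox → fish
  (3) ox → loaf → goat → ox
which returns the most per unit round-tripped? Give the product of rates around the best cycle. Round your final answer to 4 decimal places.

1.0199

(1) 0.2447 × 5.834 × 0.6057 = 0.86469
(2) 1.412 × 1.058 × 0.6827 = 1.01988
(3) 2.594 × 0.9165 × 0.4052 = 0.96332
Highest is cycle (2) at 1.0199 (>1, arbitrage).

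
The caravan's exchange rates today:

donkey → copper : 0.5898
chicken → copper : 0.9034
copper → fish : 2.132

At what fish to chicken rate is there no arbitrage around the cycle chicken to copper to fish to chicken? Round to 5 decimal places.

Known legs of the cycle: 0.9034 × 2.132 = 1.9260488
For no arbitrage the full-cycle product must be 1, so the missing rate is 1 / 1.9260488 ≈ 0.5191976.

0.51920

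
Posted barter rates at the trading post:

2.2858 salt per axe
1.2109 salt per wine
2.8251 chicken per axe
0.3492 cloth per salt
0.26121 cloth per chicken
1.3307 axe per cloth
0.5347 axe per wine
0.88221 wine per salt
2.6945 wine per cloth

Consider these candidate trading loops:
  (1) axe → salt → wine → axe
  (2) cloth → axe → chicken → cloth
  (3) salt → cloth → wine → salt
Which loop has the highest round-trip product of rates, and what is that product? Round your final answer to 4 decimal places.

1.1394

(1) 2.2858 × 0.88221 × 0.5347 = 1.07825
(2) 1.3307 × 2.8251 × 0.26121 = 0.98198
(3) 0.3492 × 2.6945 × 1.2109 = 1.13936
Highest is cycle (3) at 1.1394 (>1, arbitrage).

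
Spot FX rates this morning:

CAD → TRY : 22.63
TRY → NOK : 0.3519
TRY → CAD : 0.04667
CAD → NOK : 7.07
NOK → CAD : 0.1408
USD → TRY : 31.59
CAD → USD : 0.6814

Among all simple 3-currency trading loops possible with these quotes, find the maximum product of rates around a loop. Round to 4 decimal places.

NOK→CAD→TRY→NOK: 0.1408 × 22.63 × 0.3519 = 1.12126
USD→TRY→CAD→USD: 31.59 × 0.04667 × 0.6814 = 1.00459
Maximum is NOK→CAD→TRY→NOK at 1.1213; arbitrage exists.

1.1213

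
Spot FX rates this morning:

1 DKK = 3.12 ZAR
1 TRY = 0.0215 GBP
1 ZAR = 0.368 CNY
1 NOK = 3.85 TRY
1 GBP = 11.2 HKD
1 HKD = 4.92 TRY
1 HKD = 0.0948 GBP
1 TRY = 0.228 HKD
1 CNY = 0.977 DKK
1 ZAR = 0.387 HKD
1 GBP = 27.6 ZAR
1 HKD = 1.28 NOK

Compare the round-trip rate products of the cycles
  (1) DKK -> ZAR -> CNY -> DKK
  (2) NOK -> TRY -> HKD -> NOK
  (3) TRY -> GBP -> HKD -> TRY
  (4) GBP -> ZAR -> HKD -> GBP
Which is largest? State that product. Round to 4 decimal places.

(1) 3.12 × 0.368 × 0.977 = 1.12175
(2) 3.85 × 0.228 × 1.28 = 1.12358
(3) 0.0215 × 11.2 × 4.92 = 1.18474
(4) 27.6 × 0.387 × 0.0948 = 1.01258
Highest is cycle (3) at 1.1847 (>1, arbitrage).

1.1847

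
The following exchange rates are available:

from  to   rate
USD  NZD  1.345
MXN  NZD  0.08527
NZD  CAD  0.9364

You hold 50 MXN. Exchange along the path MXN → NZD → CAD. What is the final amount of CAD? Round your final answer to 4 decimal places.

3.9923

50 MXN × 0.08527 = 4.2635 NZD
4.2635 NZD × 0.9364 = 3.9923414 CAD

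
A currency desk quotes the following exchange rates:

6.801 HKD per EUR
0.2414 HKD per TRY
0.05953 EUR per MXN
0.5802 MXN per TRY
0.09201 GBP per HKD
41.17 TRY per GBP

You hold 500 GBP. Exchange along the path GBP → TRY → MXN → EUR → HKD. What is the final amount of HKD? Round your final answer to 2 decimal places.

4835.45

500 GBP × 41.17 = 20585 TRY
20585 TRY × 0.5802 = 11943.417 MXN
11943.417 MXN × 0.05953 = 710.99161401 EUR
710.99161401 EUR × 6.801 = 4835.45396688201 HKD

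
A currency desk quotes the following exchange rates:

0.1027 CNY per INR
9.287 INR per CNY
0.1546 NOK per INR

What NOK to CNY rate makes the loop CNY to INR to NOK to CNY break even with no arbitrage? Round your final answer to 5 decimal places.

Known legs of the cycle: 9.287 × 0.1546 = 1.4357702
For no arbitrage the full-cycle product must be 1, so the missing rate is 1 / 1.4357702 ≈ 0.6964903.

0.69649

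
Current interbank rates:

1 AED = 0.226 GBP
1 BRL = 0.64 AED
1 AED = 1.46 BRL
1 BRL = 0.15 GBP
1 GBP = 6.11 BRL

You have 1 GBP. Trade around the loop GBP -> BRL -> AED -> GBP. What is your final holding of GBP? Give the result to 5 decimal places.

1 GBP × 6.11 = 6.11 BRL
6.11 BRL × 0.64 = 3.9104 AED
3.9104 AED × 0.226 = 0.8837504 GBP

0.88375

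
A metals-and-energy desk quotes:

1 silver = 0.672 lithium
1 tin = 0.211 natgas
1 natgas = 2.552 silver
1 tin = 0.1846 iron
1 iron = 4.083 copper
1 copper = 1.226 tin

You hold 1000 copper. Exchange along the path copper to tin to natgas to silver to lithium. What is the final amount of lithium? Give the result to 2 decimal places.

443.63

1000 copper × 1.226 = 1226 tin
1226 tin × 0.211 = 258.686 natgas
258.686 natgas × 2.552 = 660.166672 silver
660.166672 silver × 0.672 = 443.632003584 lithium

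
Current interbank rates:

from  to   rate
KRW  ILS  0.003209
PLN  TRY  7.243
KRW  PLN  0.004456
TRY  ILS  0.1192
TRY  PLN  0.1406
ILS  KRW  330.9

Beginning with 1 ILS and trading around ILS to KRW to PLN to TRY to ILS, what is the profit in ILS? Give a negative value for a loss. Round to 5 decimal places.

0.27302

1 ILS × 330.9 = 330.9 KRW
330.9 KRW × 0.004456 = 1.4744904 PLN
1.4744904 PLN × 7.243 = 10.6797339672 TRY
10.6797339672 TRY × 0.1192 = 1.27302428889024 ILS
Net change: 1.27302428889024 − 1 = 0.27302428889024 ILS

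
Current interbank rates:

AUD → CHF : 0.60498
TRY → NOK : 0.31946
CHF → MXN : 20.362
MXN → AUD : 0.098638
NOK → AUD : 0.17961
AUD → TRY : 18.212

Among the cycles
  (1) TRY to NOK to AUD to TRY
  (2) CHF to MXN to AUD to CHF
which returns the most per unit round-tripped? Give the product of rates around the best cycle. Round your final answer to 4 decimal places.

(1) 0.31946 × 0.17961 × 18.212 = 1.04497
(2) 20.362 × 0.098638 × 0.60498 = 1.21508
Highest is cycle (2) at 1.2151 (>1, arbitrage).

1.2151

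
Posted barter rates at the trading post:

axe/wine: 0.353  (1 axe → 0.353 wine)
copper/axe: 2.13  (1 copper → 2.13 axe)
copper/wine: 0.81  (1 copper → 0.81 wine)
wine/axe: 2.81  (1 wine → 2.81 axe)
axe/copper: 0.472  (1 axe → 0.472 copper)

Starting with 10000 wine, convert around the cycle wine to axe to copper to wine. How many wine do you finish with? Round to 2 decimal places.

10743.19

10000 wine × 2.81 = 28100 axe
28100 axe × 0.472 = 13263.2 copper
13263.2 copper × 0.81 = 10743.192 wine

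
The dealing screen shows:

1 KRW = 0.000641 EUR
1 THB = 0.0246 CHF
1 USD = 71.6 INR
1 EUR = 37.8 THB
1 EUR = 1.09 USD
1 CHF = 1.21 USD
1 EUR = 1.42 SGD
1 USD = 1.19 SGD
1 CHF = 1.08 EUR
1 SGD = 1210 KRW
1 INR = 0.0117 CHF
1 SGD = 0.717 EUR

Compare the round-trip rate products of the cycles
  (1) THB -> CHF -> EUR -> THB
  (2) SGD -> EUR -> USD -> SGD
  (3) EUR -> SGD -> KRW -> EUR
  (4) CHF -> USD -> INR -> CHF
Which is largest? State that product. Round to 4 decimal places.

(1) 0.0246 × 1.08 × 37.8 = 1.00427
(2) 0.717 × 1.09 × 1.19 = 0.93002
(3) 1.42 × 1210 × 0.000641 = 1.10137
(4) 1.21 × 71.6 × 0.0117 = 1.01364
Highest is cycle (3) at 1.1014 (>1, arbitrage).

1.1014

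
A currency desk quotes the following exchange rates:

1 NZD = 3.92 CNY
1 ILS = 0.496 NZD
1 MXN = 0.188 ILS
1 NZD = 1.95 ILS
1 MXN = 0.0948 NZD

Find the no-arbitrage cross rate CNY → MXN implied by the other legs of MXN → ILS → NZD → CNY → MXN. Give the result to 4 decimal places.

Known legs of the cycle: 0.188 × 0.496 × 3.92 = 0.36553216
For no arbitrage the full-cycle product must be 1, so the missing rate is 1 / 0.36553216 ≈ 2.735737.

2.7357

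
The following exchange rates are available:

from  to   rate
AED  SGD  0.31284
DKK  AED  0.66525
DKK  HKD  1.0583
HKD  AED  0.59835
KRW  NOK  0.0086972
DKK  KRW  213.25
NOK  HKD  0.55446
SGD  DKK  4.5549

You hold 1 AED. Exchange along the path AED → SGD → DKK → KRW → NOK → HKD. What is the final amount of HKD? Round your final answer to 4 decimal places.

1 AED × 0.31284 = 0.31284 SGD
0.31284 SGD × 4.5549 = 1.424954916 DKK
1.424954916 DKK × 213.25 = 303.871635837 KRW
303.871635837 KRW × 0.0086972 = 2.6428323912015564 NOK
2.6428323912015564 NOK × 0.55446 = 1.465344847625614961544 HKD

1.4653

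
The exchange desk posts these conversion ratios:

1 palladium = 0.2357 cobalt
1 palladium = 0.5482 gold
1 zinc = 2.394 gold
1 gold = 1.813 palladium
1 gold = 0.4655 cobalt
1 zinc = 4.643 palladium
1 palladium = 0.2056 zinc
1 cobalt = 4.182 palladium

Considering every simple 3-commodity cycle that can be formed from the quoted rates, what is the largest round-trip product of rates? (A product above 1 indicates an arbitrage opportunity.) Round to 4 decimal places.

gold→cobalt→palladium→gold: 0.4655 × 4.182 × 0.5482 = 1.06719
gold→palladium→zinc→gold: 1.813 × 0.2056 × 2.394 = 0.89237
Maximum is gold→cobalt→palladium→gold at 1.0672; arbitrage exists.

1.0672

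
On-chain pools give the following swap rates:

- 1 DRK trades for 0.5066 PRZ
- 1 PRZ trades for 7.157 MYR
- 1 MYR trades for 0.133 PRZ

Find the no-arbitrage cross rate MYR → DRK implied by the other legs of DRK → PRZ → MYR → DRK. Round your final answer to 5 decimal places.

Known legs of the cycle: 0.5066 × 7.157 = 3.6257362
For no arbitrage the full-cycle product must be 1, so the missing rate is 1 / 3.6257362 ≈ 0.2758061.

0.27581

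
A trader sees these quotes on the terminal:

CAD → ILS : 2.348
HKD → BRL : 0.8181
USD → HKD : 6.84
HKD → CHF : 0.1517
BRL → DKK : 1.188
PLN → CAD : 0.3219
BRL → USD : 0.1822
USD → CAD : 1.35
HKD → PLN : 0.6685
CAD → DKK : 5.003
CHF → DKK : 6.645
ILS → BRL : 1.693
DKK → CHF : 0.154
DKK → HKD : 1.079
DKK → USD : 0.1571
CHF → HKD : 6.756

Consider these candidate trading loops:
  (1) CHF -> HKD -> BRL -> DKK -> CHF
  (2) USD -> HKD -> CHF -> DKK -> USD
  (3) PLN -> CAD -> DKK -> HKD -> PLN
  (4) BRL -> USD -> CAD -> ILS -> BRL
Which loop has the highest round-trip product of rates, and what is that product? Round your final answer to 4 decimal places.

1.1616

(1) 6.756 × 0.8181 × 1.188 × 0.154 = 1.01119
(2) 6.84 × 0.1517 × 6.645 × 0.1571 = 1.08321
(3) 0.3219 × 5.003 × 1.079 × 0.6685 = 1.16165
(4) 0.1822 × 1.35 × 2.348 × 1.693 = 0.97777
Highest is cycle (3) at 1.1616 (>1, arbitrage).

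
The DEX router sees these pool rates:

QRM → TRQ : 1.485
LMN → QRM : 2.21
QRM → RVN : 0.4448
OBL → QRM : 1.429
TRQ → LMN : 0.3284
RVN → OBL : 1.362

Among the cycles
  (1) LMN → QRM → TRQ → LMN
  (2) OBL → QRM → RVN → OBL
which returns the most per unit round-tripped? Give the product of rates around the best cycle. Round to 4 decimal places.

1.0778

(1) 2.21 × 1.485 × 0.3284 = 1.07776
(2) 1.429 × 0.4448 × 1.362 = 0.86571
Highest is cycle (1) at 1.0778 (>1, arbitrage).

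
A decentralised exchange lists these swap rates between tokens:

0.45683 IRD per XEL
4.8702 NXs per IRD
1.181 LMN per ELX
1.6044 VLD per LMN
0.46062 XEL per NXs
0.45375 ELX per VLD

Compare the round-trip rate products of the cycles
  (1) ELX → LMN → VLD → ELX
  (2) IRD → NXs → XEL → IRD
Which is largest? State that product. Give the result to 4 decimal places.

1.0248

(1) 1.181 × 1.6044 × 0.45375 = 0.85976
(2) 4.8702 × 0.46062 × 0.45683 = 1.02481
Highest is cycle (2) at 1.0248 (>1, arbitrage).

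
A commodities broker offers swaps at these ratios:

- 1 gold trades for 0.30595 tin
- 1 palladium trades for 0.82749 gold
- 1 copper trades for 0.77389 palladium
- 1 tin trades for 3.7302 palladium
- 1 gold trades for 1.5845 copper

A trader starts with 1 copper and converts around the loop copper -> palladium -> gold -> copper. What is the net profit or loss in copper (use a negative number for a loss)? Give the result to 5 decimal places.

0.01469

1 copper × 0.77389 = 0.77389 palladium
0.77389 palladium × 0.82749 = 0.6403862361 gold
0.6403862361 gold × 1.5845 = 1.01469199110045 copper
Net change: 1.01469199110045 − 1 = 0.01469199110045 copper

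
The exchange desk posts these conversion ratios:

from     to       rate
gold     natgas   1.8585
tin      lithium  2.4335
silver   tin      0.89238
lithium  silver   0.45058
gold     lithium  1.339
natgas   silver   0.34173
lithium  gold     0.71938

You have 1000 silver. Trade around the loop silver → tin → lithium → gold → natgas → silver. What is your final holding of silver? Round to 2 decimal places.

992.17

1000 silver × 0.89238 = 892.38 tin
892.38 tin × 2.4335 = 2171.60673 lithium
2171.60673 lithium × 0.71938 = 1562.2104494274 gold
1562.2104494274 gold × 1.8585 = 2903.3681202608229 natgas
2903.3681202608229 natgas × 0.34173 = 992.167987736731009617 silver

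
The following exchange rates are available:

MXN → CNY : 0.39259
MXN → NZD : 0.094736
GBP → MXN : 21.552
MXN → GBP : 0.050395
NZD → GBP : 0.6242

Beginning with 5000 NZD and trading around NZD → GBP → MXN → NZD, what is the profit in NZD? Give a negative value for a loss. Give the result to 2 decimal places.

5000 NZD × 0.6242 = 3121 GBP
3121 GBP × 21.552 = 67263.792 MXN
67263.792 MXN × 0.094736 = 6372.302598912 NZD
Net change: 6372.302598912 − 5000 = 1372.302598912 NZD

1372.30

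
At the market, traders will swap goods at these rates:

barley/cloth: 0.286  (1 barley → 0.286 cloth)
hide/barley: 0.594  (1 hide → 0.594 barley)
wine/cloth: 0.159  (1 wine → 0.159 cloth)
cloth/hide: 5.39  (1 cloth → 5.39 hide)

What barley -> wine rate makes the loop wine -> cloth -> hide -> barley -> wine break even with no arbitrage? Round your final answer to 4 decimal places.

1.9644

Known legs of the cycle: 0.159 × 5.39 × 0.594 = 0.50906394
For no arbitrage the full-cycle product must be 1, so the missing rate is 1 / 0.50906394 ≈ 1.964390.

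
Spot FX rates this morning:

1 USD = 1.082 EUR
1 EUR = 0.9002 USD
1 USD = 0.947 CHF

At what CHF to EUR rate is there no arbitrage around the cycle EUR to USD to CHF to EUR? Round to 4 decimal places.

1.1730

Known legs of the cycle: 0.9002 × 0.947 = 0.8524894
For no arbitrage the full-cycle product must be 1, so the missing rate is 1 / 0.8524894 ≈ 1.173035.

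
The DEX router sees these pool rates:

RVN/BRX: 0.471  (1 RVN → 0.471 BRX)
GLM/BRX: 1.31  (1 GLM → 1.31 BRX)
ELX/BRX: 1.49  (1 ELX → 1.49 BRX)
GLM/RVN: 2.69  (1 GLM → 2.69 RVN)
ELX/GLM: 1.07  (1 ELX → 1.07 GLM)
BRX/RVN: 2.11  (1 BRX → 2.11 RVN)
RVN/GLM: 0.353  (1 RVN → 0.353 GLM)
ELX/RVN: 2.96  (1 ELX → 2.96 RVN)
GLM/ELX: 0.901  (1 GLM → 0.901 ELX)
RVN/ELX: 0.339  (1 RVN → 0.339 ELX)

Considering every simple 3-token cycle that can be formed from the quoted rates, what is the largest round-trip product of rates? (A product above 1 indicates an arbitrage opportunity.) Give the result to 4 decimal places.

RVN→ELX→BRX→RVN: 0.339 × 1.49 × 2.11 = 1.06578
RVN→ELX→GLM→RVN: 0.339 × 1.07 × 2.69 = 0.97574
RVN→GLM→BRX→RVN: 0.353 × 1.31 × 2.11 = 0.97573
RVN→GLM→ELX→RVN: 0.353 × 0.901 × 2.96 = 0.94144
Maximum is RVN→ELX→BRX→RVN at 1.0658; arbitrage exists.

1.0658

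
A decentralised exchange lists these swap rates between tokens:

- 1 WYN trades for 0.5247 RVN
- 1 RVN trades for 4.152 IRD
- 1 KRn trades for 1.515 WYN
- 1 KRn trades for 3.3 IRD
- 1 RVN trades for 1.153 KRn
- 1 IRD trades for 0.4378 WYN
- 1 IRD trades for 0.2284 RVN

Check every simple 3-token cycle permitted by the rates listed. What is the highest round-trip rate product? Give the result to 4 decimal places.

0.9538

WYN→RVN→IRD→WYN: 0.5247 × 4.152 × 0.4378 = 0.95377
WYN→RVN→KRn→WYN: 0.5247 × 1.153 × 1.515 = 0.91654
RVN→KRn→IRD→RVN: 1.153 × 3.3 × 0.2284 = 0.86904
Maximum is WYN→RVN→IRD→WYN at 0.9538; no arbitrage — every cycle loses value.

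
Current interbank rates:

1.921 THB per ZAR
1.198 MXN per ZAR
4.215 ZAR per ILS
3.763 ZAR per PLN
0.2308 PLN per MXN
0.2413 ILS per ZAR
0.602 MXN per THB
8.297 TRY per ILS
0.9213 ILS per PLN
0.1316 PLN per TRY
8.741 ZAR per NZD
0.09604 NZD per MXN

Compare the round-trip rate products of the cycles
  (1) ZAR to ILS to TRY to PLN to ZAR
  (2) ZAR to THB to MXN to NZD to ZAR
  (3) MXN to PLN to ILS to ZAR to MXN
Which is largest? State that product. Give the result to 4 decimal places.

(1) 0.2413 × 8.297 × 0.1316 × 3.763 = 0.99144
(2) 1.921 × 0.602 × 0.09604 × 8.741 = 0.97082
(3) 0.2308 × 0.9213 × 4.215 × 1.198 = 1.07372
Highest is cycle (3) at 1.0737 (>1, arbitrage).

1.0737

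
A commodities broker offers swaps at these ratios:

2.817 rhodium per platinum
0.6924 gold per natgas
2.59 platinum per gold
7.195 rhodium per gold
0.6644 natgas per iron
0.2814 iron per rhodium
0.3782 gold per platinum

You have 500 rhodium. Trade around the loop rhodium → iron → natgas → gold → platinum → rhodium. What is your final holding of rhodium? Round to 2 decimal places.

472.25

500 rhodium × 0.2814 = 140.7 iron
140.7 iron × 0.6644 = 93.48108 natgas
93.48108 natgas × 0.6924 = 64.726299792 gold
64.726299792 gold × 2.59 = 167.64111646128 platinum
167.64111646128 platinum × 2.817 = 472.24502507142576 rhodium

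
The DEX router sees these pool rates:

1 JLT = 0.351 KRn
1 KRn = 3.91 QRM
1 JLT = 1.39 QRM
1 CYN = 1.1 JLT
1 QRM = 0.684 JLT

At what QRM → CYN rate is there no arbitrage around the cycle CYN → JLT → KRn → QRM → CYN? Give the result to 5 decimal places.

0.66240

Known legs of the cycle: 1.1 × 0.351 × 3.91 = 1.509651
For no arbitrage the full-cycle product must be 1, so the missing rate is 1 / 1.509651 ≈ 0.6624048.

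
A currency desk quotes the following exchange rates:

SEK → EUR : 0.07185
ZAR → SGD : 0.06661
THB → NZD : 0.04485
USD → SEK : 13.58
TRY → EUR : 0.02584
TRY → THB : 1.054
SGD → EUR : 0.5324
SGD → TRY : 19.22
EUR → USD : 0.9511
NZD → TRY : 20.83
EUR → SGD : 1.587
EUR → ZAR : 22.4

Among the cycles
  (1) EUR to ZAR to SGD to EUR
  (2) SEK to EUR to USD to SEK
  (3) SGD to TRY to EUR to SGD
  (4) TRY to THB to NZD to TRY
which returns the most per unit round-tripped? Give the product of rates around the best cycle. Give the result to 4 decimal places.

(1) 22.4 × 0.06661 × 0.5324 = 0.79437
(2) 0.07185 × 0.9511 × 13.58 = 0.92801
(3) 19.22 × 0.02584 × 1.587 = 0.78818
(4) 1.054 × 0.04485 × 20.83 = 0.98467
Highest is cycle (4) at 0.9847 (≤1, no arbitrage).

0.9847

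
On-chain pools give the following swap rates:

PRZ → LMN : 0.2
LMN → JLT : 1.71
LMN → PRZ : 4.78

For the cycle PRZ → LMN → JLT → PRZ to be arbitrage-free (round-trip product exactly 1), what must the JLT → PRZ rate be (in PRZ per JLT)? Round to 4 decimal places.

Known legs of the cycle: 0.2 × 1.71 = 0.342
For no arbitrage the full-cycle product must be 1, so the missing rate is 1 / 0.342 ≈ 2.923977.

2.9240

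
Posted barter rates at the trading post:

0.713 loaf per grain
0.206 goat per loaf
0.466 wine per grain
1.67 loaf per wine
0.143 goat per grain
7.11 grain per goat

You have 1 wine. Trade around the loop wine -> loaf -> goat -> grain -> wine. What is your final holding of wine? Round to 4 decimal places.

1.1398

1 wine × 1.67 = 1.67 loaf
1.67 loaf × 0.206 = 0.34402 goat
0.34402 goat × 7.11 = 2.4459822 grain
2.4459822 grain × 0.466 = 1.1398277052 wine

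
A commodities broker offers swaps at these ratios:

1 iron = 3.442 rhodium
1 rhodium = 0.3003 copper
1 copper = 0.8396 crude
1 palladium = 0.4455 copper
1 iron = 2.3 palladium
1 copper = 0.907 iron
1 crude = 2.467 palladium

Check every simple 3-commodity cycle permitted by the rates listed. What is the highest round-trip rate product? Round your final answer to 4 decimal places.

iron→rhodium→copper→iron: 3.442 × 0.3003 × 0.907 = 0.93750
iron→palladium→copper→iron: 2.3 × 0.4455 × 0.907 = 0.92936
copper→crude→palladium→copper: 0.8396 × 2.467 × 0.4455 = 0.92276
Maximum is iron→rhodium→copper→iron at 0.9375; no arbitrage — every cycle loses value.

0.9375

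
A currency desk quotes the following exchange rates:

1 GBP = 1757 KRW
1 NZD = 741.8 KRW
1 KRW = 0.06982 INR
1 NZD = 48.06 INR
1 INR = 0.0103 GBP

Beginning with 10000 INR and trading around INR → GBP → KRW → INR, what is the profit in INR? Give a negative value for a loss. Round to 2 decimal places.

10000 INR × 0.0103 = 103 GBP
103 GBP × 1757 = 180971 KRW
180971 KRW × 0.06982 = 12635.39522 INR
Net change: 12635.39522 − 10000 = 2635.39522 INR

2635.40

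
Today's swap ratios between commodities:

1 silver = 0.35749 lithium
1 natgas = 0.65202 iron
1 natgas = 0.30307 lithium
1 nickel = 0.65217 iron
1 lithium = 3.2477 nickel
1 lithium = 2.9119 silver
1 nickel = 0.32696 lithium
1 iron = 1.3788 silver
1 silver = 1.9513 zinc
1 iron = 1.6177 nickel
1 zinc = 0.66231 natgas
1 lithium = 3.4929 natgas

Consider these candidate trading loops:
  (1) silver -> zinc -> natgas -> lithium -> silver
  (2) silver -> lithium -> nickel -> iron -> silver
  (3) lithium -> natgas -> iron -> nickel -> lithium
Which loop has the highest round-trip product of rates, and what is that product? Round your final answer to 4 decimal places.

(1) 1.9513 × 0.66231 × 0.30307 × 2.9119 = 1.14052
(2) 0.35749 × 3.2477 × 0.65217 × 1.3788 = 1.04400
(3) 3.4929 × 0.65202 × 1.6177 × 0.32696 = 1.20459
Highest is cycle (3) at 1.2046 (>1, arbitrage).

1.2046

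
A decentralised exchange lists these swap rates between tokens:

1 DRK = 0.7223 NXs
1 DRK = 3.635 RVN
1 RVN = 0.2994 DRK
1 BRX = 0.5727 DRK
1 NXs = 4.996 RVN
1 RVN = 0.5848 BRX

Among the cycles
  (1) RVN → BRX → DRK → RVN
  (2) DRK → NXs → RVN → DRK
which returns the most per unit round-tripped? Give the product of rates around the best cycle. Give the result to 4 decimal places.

1.2174

(1) 0.5848 × 0.5727 × 3.635 = 1.21742
(2) 0.7223 × 4.996 × 0.2994 = 1.08042
Highest is cycle (1) at 1.2174 (>1, arbitrage).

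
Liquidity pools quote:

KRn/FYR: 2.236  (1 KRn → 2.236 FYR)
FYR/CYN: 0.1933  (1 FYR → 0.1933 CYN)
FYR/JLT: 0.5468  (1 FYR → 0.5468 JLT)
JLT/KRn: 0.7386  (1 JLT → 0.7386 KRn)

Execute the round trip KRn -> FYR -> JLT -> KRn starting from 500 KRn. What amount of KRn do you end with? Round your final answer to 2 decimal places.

500 KRn × 2.236 = 1118 FYR
1118 FYR × 0.5468 = 611.3224 JLT
611.3224 JLT × 0.7386 = 451.52272464 KRn

451.52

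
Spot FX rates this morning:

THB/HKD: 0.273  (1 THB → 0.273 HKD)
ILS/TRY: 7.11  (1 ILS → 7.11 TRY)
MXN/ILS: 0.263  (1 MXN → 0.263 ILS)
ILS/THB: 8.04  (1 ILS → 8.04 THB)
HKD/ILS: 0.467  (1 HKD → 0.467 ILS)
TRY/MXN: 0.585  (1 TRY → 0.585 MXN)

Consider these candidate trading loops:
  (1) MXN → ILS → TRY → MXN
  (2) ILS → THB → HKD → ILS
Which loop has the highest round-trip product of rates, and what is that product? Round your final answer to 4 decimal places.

(1) 0.263 × 7.11 × 0.585 = 1.09391
(2) 8.04 × 0.273 × 0.467 = 1.02503
Highest is cycle (1) at 1.0939 (>1, arbitrage).

1.0939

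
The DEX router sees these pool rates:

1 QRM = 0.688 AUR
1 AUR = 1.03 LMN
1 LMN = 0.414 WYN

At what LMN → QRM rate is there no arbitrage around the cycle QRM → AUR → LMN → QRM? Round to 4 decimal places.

Known legs of the cycle: 0.688 × 1.03 = 0.70864
For no arbitrage the full-cycle product must be 1, so the missing rate is 1 / 0.70864 ≈ 1.411154.

1.4112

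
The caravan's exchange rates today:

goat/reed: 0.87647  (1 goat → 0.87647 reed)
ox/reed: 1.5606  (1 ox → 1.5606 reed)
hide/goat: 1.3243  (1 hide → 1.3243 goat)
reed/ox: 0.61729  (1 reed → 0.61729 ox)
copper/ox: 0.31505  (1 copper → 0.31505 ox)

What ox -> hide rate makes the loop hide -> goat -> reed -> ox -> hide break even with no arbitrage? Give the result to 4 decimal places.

Known legs of the cycle: 1.3243 × 0.87647 × 0.61729 = 0.71649419503109
For no arbitrage the full-cycle product must be 1, so the missing rate is 1 / 0.71649419503109 ≈ 1.395685.

1.3957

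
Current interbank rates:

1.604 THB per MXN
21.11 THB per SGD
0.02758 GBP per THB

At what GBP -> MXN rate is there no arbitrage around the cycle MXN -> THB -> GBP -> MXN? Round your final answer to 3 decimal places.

22.605

Known legs of the cycle: 1.604 × 0.02758 = 0.04423832
For no arbitrage the full-cycle product must be 1, so the missing rate is 1 / 0.04423832 ≈ 22.60484.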